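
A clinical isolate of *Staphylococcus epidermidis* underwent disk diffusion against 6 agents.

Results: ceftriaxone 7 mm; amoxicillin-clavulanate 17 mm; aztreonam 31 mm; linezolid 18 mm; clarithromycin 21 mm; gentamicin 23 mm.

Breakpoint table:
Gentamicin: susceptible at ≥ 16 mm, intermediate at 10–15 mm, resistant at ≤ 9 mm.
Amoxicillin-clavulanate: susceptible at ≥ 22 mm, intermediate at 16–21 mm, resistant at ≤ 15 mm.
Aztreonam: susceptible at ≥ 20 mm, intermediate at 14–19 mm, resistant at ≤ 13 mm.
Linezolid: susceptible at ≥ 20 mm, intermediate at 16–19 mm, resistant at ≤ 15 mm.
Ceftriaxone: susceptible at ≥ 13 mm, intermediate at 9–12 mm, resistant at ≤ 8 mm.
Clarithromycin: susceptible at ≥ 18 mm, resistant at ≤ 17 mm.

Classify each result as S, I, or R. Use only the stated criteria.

Ceftriaxone: 7 mm is ≤ 8 mm → resistant
Amoxicillin-clavulanate: 17 mm is in 16–21 mm ⇒ Intermediate
Aztreonam: 31 mm is ≥ 20 mm — susceptible
Linezolid (18 mm) in 16–19 mm ⇒ Intermediate
Clarithromycin: 21 mm is ≥ 18 mm — Susceptible
Gentamicin: 23 mm is ≥ 16 mm — Susceptible

R, I, S, I, S, S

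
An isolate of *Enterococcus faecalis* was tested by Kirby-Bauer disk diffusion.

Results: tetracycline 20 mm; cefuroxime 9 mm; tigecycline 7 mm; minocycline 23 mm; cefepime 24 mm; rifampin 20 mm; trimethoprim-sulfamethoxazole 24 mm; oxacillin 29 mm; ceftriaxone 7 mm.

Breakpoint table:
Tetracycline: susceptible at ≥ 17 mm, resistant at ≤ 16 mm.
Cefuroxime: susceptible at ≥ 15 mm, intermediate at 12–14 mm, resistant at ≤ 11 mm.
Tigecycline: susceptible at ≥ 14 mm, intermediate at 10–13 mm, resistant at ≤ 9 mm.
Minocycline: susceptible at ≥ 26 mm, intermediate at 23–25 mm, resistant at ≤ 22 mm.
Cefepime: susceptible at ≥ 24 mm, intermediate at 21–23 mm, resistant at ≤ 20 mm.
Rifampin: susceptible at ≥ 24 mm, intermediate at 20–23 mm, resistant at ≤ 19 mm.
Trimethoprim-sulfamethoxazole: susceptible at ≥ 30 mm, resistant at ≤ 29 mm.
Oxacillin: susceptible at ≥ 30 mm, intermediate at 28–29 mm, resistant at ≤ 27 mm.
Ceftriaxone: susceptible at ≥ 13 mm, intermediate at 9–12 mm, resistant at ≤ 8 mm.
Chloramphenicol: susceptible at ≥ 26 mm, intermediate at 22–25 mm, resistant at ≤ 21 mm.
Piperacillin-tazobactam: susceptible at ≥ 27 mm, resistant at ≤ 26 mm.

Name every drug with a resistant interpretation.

cefuroxime, tigecycline, trimethoprim-sulfamethoxazole, ceftriaxone

Tetracycline: 20 mm is ≥ 17 mm → Susceptible
Cefuroxime 9 mm: ≤ 11 mm ⇒ Resistant
Tigecycline 7 mm: ≤ 9 mm — R
Minocycline (23 mm) in 23–25 mm ⇒ intermediate
Cefepime (24 mm) ≥ 24 mm → susceptible
Rifampin (20 mm) in 20–23 mm — Intermediate
Trimethoprim-sulfamethoxazole: 24 mm is ≤ 29 mm — resistant
Oxacillin 29 mm: in 28–29 mm — intermediate
Ceftriaxone 7 mm: ≤ 8 mm → Resistant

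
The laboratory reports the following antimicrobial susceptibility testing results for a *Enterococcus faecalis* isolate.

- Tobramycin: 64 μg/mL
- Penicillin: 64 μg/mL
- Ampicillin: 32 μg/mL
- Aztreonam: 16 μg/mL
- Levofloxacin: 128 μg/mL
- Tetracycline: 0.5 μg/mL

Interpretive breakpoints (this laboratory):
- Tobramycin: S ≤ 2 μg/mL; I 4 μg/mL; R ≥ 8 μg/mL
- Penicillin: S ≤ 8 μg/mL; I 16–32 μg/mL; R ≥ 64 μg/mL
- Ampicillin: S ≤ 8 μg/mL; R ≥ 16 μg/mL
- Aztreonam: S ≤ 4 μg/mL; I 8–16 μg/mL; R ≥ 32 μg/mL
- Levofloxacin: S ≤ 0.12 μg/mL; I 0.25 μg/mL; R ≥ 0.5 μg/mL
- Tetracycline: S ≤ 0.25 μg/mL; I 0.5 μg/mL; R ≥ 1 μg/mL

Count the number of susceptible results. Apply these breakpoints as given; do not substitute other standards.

0

Tobramycin 64 μg/mL: ≥ 8 μg/mL → resistant
Penicillin 64 μg/mL: ≥ 64 μg/mL → Resistant
Ampicillin: 32 μg/mL is ≥ 16 μg/mL — R
Aztreonam 16 μg/mL: in 8–16 μg/mL → Intermediate
Levofloxacin 128 μg/mL: ≥ 0.5 μg/mL ⇒ resistant
Tetracycline: 0.5 μg/mL is = 0.5 μg/mL → Intermediate
Susceptible: 0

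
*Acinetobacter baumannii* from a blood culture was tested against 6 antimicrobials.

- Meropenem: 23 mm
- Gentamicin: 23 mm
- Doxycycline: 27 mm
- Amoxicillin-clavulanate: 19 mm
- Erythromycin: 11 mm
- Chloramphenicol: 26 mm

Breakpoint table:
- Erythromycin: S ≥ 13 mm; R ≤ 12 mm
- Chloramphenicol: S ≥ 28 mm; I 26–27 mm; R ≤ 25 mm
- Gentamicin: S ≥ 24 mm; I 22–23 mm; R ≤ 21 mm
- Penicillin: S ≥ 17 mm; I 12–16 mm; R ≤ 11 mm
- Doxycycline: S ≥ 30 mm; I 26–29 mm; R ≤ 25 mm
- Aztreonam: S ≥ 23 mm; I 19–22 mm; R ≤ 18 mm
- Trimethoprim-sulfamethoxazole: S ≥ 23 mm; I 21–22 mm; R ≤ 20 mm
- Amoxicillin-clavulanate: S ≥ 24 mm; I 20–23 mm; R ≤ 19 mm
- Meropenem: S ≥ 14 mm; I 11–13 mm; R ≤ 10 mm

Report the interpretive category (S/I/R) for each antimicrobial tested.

Meropenem (23 mm) ≥ 14 mm → susceptible
Gentamicin: 23 mm is in 22–23 mm ⇒ I
Doxycycline: 27 mm is in 26–29 mm → I
Amoxicillin-clavulanate (19 mm) ≤ 19 mm — Resistant
Erythromycin 11 mm: ≤ 12 mm — Resistant
Chloramphenicol (26 mm) in 26–27 mm — I

S, I, I, R, R, I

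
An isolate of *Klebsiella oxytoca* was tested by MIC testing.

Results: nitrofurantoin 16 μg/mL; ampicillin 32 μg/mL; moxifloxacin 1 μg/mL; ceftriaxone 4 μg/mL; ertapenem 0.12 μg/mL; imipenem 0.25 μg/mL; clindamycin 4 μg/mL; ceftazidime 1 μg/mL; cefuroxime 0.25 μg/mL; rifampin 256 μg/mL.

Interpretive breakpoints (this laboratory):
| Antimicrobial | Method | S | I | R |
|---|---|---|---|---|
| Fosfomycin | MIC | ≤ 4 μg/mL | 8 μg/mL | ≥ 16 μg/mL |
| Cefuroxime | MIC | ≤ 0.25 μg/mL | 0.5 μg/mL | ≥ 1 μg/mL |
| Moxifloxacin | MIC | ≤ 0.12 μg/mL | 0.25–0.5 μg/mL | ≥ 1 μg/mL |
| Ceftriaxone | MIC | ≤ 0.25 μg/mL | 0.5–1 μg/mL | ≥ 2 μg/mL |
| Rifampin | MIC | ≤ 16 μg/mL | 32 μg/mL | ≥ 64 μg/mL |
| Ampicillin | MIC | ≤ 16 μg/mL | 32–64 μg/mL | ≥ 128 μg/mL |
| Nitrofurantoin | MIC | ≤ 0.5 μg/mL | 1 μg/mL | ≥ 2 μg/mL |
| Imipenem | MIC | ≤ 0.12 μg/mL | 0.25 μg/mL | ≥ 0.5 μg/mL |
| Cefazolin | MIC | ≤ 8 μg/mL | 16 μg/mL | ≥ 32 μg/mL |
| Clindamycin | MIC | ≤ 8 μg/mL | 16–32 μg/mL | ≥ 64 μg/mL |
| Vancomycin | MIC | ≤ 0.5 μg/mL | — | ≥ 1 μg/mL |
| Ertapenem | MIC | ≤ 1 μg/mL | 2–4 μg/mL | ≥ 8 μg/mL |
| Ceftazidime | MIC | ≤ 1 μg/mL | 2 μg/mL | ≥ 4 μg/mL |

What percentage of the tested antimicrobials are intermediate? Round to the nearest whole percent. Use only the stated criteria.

20%

Nitrofurantoin (16 μg/mL) ≥ 2 μg/mL ⇒ Resistant
Ampicillin (32 μg/mL) in 32–64 μg/mL → intermediate
Moxifloxacin: 1 μg/mL is ≥ 1 μg/mL — resistant
Ceftriaxone 4 μg/mL: ≥ 2 μg/mL — Resistant
Ertapenem (0.12 μg/mL) ≤ 1 μg/mL — susceptible
Imipenem: 0.25 μg/mL is = 0.25 μg/mL ⇒ Intermediate
Clindamycin: 4 μg/mL is ≤ 8 μg/mL → Susceptible
Ceftazidime (1 μg/mL) ≤ 1 μg/mL ⇒ susceptible
Cefuroxime: 0.25 μg/mL is ≤ 0.25 μg/mL → S
Rifampin 256 μg/mL: ≥ 64 μg/mL → R
Intermediate: 2/10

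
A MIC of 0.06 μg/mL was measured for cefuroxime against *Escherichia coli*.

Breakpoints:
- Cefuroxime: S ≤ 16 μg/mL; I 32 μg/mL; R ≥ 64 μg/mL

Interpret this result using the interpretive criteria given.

Susceptible

Cefuroxime: 0.06 μg/mL is ≤ 16 μg/mL ⇒ susceptible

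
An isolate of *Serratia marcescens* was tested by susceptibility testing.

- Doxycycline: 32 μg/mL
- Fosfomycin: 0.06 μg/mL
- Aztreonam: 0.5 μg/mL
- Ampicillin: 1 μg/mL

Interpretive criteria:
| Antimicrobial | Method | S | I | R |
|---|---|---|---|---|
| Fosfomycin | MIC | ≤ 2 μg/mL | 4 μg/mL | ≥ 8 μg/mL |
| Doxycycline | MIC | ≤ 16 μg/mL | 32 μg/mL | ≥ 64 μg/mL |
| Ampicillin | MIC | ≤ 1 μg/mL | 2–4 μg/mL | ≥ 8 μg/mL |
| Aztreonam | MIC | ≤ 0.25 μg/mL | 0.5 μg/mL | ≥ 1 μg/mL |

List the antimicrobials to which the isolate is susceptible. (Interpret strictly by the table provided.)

Doxycycline 32 μg/mL: = 32 μg/mL → Intermediate
Fosfomycin: 0.06 μg/mL is ≤ 2 μg/mL — S
Aztreonam: 0.5 μg/mL is = 0.5 μg/mL ⇒ Intermediate
Ampicillin: 1 μg/mL is ≤ 1 μg/mL ⇒ susceptible

fosfomycin, ampicillin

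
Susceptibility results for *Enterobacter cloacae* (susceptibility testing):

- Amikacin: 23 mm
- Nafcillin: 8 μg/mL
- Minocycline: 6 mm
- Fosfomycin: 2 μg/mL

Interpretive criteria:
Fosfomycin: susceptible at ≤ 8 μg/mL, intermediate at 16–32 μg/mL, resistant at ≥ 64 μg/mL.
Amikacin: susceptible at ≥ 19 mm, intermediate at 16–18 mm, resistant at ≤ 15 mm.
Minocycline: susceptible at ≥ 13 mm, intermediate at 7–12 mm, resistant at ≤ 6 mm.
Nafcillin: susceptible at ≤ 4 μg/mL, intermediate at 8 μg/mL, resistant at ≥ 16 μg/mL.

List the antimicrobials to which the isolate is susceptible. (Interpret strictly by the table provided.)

amikacin, fosfomycin

Amikacin: 23 mm is ≥ 19 mm → Susceptible
Nafcillin 8 μg/mL: = 8 μg/mL → Intermediate
Minocycline (6 mm) ≤ 6 mm → resistant
Fosfomycin 2 μg/mL: ≤ 8 μg/mL — susceptible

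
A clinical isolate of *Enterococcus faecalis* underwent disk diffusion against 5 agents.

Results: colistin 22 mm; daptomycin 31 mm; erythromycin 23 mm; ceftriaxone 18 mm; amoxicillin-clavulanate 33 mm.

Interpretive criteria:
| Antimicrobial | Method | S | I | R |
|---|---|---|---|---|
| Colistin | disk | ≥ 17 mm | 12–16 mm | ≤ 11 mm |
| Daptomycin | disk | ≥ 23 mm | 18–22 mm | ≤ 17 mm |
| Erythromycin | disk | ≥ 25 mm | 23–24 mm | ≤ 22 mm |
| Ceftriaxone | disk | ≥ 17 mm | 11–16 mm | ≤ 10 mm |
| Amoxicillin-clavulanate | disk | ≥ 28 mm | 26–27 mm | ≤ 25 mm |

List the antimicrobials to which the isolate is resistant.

Colistin (22 mm) ≥ 17 mm — S
Daptomycin 31 mm: ≥ 23 mm → susceptible
Erythromycin (23 mm) in 23–24 mm → intermediate
Ceftriaxone (18 mm) ≥ 17 mm ⇒ susceptible
Amoxicillin-clavulanate (33 mm) ≥ 28 mm → Susceptible

none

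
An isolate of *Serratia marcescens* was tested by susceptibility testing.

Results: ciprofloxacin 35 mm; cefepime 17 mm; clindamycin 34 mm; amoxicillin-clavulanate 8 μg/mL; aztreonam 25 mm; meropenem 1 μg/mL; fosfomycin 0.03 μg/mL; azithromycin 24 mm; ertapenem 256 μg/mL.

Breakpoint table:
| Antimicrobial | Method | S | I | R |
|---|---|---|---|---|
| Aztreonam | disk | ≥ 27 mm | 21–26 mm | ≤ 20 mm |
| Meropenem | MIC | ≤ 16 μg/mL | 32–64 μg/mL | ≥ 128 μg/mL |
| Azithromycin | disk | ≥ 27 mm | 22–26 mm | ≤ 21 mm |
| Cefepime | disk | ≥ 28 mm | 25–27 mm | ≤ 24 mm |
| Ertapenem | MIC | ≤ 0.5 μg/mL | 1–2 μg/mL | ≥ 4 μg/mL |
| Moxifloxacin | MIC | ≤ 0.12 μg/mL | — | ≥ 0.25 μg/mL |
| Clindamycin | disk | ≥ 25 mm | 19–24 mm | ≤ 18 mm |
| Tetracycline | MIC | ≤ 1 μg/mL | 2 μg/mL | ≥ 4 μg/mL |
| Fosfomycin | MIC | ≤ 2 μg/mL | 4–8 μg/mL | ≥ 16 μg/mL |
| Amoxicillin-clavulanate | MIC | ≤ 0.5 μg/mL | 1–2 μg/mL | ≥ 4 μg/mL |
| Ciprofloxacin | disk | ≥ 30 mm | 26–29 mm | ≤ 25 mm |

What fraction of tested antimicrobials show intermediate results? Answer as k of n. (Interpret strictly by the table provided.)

2 of 9

Ciprofloxacin (35 mm) ≥ 30 mm → S
Cefepime 17 mm: ≤ 24 mm ⇒ Resistant
Clindamycin (34 mm) ≥ 25 mm → Susceptible
Amoxicillin-clavulanate 8 μg/mL: ≥ 4 μg/mL → R
Aztreonam 25 mm: in 21–26 mm → intermediate
Meropenem: 1 μg/mL is ≤ 16 μg/mL — S
Fosfomycin 0.03 μg/mL: ≤ 2 μg/mL ⇒ S
Azithromycin 24 mm: in 22–26 mm ⇒ intermediate
Ertapenem 256 μg/mL: ≥ 4 μg/mL ⇒ Resistant
Intermediate: 2/9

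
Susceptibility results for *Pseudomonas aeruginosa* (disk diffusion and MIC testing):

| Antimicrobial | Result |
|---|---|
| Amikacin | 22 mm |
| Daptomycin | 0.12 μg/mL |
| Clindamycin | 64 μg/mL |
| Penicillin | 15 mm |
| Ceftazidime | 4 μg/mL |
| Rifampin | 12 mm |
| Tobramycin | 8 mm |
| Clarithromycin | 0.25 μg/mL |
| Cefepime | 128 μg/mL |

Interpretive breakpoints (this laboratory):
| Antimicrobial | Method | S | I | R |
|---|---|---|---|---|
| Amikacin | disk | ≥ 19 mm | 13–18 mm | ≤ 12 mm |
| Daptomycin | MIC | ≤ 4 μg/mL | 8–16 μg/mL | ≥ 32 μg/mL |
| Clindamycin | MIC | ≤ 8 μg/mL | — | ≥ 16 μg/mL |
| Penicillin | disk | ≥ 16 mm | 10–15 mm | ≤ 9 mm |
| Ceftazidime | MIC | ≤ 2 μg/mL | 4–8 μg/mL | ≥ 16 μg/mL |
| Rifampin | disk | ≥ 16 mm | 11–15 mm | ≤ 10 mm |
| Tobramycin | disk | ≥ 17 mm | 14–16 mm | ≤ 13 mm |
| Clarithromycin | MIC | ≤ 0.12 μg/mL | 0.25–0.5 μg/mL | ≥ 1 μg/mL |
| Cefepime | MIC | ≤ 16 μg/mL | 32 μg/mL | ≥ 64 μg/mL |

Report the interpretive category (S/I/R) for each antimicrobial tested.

S, S, R, I, I, I, R, I, R

Amikacin (22 mm) ≥ 19 mm ⇒ susceptible
Daptomycin (0.12 μg/mL) ≤ 4 μg/mL — susceptible
Clindamycin: 64 μg/mL is ≥ 16 μg/mL → Resistant
Penicillin (15 mm) in 10–15 mm ⇒ I
Ceftazidime 4 μg/mL: in 4–8 μg/mL ⇒ intermediate
Rifampin (12 mm) in 11–15 mm — intermediate
Tobramycin: 8 mm is ≤ 13 mm → R
Clarithromycin: 0.25 μg/mL is in 0.25–0.5 μg/mL ⇒ intermediate
Cefepime (128 μg/mL) ≥ 64 μg/mL — Resistant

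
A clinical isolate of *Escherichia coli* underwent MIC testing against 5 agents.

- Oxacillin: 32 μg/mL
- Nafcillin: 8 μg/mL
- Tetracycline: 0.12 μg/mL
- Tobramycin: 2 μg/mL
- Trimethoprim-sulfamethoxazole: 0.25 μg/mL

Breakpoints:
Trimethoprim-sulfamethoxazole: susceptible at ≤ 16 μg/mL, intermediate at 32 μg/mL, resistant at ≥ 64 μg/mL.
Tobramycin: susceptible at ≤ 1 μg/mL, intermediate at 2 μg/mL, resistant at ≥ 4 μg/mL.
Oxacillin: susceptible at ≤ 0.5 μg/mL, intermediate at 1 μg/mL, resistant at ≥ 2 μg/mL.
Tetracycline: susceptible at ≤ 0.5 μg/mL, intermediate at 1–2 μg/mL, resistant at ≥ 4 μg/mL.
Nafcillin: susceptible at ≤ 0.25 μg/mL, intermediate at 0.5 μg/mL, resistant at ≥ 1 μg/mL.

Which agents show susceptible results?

tetracycline, trimethoprim-sulfamethoxazole

Oxacillin 32 μg/mL: ≥ 2 μg/mL → resistant
Nafcillin: 8 μg/mL is ≥ 1 μg/mL — resistant
Tetracycline (0.12 μg/mL) ≤ 0.5 μg/mL ⇒ susceptible
Tobramycin 2 μg/mL: = 2 μg/mL → Intermediate
Trimethoprim-sulfamethoxazole 0.25 μg/mL: ≤ 16 μg/mL → S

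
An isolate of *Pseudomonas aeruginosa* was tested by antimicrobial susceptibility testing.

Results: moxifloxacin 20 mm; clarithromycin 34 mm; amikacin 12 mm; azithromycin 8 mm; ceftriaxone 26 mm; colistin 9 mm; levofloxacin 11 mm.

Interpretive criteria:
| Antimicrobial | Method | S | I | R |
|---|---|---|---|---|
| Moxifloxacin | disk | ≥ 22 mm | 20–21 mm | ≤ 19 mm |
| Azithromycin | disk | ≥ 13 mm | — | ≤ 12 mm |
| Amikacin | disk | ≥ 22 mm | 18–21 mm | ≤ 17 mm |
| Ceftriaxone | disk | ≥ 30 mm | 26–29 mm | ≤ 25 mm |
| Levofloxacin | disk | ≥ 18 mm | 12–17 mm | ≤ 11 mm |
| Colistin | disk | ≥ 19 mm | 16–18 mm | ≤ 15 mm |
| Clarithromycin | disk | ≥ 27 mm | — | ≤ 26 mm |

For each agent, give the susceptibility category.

Moxifloxacin 20 mm: in 20–21 mm — Intermediate
Clarithromycin (34 mm) ≥ 27 mm ⇒ susceptible
Amikacin: 12 mm is ≤ 17 mm ⇒ R
Azithromycin (8 mm) ≤ 12 mm ⇒ Resistant
Ceftriaxone: 26 mm is in 26–29 mm → I
Colistin 9 mm: ≤ 15 mm — resistant
Levofloxacin (11 mm) ≤ 11 mm ⇒ Resistant

I, S, R, R, I, R, R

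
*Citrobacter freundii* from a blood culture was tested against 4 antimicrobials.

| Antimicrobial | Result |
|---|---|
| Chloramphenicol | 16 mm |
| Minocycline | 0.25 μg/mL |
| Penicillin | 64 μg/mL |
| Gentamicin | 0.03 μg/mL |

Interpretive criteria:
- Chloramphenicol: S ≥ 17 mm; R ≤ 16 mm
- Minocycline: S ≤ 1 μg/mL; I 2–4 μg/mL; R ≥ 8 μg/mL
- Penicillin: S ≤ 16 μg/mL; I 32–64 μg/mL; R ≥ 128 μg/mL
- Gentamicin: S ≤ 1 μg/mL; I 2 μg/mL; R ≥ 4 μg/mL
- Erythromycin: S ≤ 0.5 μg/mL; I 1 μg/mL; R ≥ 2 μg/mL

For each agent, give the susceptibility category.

R, S, I, S

Chloramphenicol: 16 mm is ≤ 16 mm → Resistant
Minocycline 0.25 μg/mL: ≤ 1 μg/mL ⇒ susceptible
Penicillin 64 μg/mL: in 32–64 μg/mL — Intermediate
Gentamicin 0.03 μg/mL: ≤ 1 μg/mL — Susceptible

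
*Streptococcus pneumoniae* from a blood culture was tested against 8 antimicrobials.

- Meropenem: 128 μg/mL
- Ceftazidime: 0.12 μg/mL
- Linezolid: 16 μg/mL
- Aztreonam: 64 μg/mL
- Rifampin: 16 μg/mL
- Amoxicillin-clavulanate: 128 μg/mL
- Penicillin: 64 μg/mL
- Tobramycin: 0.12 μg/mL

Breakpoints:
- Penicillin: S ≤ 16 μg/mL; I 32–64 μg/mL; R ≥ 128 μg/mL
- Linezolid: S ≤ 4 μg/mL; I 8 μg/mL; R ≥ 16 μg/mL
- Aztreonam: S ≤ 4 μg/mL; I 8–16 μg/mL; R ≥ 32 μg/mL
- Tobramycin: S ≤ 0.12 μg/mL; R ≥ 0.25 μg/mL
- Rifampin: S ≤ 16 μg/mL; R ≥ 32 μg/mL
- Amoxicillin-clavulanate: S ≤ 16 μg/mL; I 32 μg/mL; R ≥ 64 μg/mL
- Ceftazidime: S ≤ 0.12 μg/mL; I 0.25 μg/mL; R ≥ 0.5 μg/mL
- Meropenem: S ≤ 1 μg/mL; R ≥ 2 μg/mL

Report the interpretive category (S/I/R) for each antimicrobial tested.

Meropenem 128 μg/mL: ≥ 2 μg/mL ⇒ Resistant
Ceftazidime (0.12 μg/mL) ≤ 0.12 μg/mL — S
Linezolid 16 μg/mL: ≥ 16 μg/mL → R
Aztreonam: 64 μg/mL is ≥ 32 μg/mL → Resistant
Rifampin: 16 μg/mL is ≤ 16 μg/mL ⇒ susceptible
Amoxicillin-clavulanate: 128 μg/mL is ≥ 64 μg/mL ⇒ Resistant
Penicillin (64 μg/mL) in 32–64 μg/mL — Intermediate
Tobramycin: 0.12 μg/mL is ≤ 0.12 μg/mL → susceptible

R, S, R, R, S, R, I, S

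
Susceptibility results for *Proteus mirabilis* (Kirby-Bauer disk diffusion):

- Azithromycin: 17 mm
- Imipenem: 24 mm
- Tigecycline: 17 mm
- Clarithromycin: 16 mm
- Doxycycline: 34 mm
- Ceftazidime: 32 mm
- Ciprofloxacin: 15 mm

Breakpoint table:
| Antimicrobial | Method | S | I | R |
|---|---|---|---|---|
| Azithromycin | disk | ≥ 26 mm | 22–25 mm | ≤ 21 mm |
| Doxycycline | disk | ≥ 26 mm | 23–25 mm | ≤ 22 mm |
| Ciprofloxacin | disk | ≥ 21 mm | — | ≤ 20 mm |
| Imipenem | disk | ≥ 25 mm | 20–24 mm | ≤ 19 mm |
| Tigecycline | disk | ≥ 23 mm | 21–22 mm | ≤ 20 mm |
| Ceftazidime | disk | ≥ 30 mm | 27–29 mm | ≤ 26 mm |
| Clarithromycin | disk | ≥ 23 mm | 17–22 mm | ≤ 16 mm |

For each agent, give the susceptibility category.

R, I, R, R, S, S, R

Azithromycin 17 mm: ≤ 21 mm — Resistant
Imipenem 24 mm: in 20–24 mm ⇒ I
Tigecycline: 17 mm is ≤ 20 mm → resistant
Clarithromycin: 16 mm is ≤ 16 mm ⇒ R
Doxycycline 34 mm: ≥ 26 mm ⇒ susceptible
Ceftazidime 32 mm: ≥ 30 mm — Susceptible
Ciprofloxacin 15 mm: ≤ 20 mm — Resistant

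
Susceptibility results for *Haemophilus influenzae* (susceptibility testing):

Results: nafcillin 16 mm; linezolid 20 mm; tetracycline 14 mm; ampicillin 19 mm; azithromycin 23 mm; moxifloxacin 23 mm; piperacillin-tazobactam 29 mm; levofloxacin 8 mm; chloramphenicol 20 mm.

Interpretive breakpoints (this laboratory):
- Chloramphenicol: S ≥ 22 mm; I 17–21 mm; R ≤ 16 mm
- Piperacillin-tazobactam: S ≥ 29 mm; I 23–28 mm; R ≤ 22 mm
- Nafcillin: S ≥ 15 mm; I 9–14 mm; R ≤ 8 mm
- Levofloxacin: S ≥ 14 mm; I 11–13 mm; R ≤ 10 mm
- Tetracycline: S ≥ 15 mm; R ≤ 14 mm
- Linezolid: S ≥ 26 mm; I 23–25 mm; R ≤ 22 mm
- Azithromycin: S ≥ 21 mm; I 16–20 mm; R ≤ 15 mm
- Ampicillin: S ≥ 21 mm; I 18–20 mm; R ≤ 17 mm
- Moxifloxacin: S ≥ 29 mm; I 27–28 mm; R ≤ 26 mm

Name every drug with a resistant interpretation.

Nafcillin 16 mm: ≥ 15 mm — S
Linezolid (20 mm) ≤ 22 mm ⇒ Resistant
Tetracycline (14 mm) ≤ 14 mm — Resistant
Ampicillin (19 mm) in 18–20 mm → I
Azithromycin (23 mm) ≥ 21 mm — S
Moxifloxacin 23 mm: ≤ 26 mm → Resistant
Piperacillin-tazobactam: 29 mm is ≥ 29 mm — Susceptible
Levofloxacin: 8 mm is ≤ 10 mm — R
Chloramphenicol (20 mm) in 17–21 mm → Intermediate

linezolid, tetracycline, moxifloxacin, levofloxacin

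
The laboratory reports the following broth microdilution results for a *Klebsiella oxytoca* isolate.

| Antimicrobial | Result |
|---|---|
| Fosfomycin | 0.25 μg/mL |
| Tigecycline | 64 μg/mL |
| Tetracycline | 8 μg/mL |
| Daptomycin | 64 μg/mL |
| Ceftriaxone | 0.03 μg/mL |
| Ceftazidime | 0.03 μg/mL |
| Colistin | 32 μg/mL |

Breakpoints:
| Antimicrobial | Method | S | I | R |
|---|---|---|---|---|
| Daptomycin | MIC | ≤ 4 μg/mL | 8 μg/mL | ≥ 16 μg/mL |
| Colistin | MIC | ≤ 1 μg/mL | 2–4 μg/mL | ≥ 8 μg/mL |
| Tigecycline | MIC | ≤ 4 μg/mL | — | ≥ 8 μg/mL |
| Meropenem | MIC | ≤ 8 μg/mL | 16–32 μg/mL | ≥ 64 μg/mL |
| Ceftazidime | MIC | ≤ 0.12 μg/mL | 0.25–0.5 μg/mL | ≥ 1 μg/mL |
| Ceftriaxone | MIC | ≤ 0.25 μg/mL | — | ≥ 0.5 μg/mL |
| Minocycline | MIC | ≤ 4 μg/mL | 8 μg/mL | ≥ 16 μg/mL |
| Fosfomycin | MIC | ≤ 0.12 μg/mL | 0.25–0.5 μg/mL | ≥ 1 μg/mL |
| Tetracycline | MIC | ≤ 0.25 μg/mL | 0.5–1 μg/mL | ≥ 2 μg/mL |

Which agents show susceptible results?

Fosfomycin (0.25 μg/mL) in 0.25–0.5 μg/mL ⇒ intermediate
Tigecycline: 64 μg/mL is ≥ 8 μg/mL → R
Tetracycline: 8 μg/mL is ≥ 2 μg/mL ⇒ resistant
Daptomycin 64 μg/mL: ≥ 16 μg/mL — resistant
Ceftriaxone: 0.03 μg/mL is ≤ 0.25 μg/mL → susceptible
Ceftazidime (0.03 μg/mL) ≤ 0.12 μg/mL → susceptible
Colistin: 32 μg/mL is ≥ 8 μg/mL ⇒ R

ceftriaxone, ceftazidime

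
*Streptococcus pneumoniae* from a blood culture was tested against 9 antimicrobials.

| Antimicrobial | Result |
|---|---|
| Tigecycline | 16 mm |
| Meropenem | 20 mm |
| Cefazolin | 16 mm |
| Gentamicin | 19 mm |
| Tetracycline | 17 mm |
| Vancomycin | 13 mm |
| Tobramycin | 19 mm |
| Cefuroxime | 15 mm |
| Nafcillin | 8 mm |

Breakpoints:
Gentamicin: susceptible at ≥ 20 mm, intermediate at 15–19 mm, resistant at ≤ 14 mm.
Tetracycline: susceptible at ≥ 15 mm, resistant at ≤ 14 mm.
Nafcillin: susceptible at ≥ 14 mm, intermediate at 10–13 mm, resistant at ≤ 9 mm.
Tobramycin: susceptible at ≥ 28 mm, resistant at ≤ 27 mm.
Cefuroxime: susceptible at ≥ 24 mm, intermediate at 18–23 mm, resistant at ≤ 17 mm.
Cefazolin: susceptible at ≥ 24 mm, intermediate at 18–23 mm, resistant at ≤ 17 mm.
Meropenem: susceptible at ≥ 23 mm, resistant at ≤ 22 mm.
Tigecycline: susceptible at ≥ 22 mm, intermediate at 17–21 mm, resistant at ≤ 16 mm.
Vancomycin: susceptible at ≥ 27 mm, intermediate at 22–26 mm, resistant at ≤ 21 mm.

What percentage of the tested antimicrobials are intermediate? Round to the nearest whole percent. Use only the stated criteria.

Tigecycline: 16 mm is ≤ 16 mm → resistant
Meropenem (20 mm) ≤ 22 mm ⇒ Resistant
Cefazolin: 16 mm is ≤ 17 mm — R
Gentamicin: 19 mm is in 15–19 mm → I
Tetracycline 17 mm: ≥ 15 mm → susceptible
Vancomycin 13 mm: ≤ 21 mm → resistant
Tobramycin 19 mm: ≤ 27 mm — resistant
Cefuroxime (15 mm) ≤ 17 mm ⇒ R
Nafcillin (8 mm) ≤ 9 mm ⇒ R
Intermediate: 1/9

11%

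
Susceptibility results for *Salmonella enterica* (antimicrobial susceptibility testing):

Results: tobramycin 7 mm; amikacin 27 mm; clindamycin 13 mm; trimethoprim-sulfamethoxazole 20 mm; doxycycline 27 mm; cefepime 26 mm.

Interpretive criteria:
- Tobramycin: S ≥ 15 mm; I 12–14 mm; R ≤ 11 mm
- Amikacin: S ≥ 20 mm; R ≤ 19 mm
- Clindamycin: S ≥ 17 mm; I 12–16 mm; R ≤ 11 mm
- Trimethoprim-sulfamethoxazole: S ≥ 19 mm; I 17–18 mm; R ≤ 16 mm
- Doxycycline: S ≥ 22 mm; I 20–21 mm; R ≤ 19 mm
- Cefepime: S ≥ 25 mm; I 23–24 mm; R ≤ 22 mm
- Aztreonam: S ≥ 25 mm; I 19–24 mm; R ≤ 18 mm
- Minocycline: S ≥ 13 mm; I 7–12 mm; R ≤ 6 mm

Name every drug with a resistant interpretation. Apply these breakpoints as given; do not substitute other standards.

Tobramycin 7 mm: ≤ 11 mm → resistant
Amikacin 27 mm: ≥ 20 mm — Susceptible
Clindamycin (13 mm) in 12–16 mm → I
Trimethoprim-sulfamethoxazole: 20 mm is ≥ 19 mm — Susceptible
Doxycycline 27 mm: ≥ 22 mm → Susceptible
Cefepime: 26 mm is ≥ 25 mm → S

tobramycin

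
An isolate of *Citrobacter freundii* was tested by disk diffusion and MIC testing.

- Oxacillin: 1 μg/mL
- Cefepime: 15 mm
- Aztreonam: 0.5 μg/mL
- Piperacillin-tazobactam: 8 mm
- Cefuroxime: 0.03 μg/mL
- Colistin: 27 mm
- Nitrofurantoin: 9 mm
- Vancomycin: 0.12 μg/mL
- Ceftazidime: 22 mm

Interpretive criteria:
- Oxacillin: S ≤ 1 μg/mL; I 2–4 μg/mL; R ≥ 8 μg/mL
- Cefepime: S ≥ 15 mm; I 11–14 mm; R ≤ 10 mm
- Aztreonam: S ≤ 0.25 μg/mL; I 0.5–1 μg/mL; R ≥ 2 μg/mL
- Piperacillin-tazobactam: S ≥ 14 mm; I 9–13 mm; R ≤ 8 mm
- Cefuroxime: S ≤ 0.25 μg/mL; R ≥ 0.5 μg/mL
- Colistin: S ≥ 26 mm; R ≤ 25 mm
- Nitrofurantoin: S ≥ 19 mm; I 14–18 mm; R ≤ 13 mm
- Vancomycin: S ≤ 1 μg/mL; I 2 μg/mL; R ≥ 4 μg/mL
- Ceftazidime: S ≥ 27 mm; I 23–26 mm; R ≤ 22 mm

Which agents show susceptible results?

oxacillin, cefepime, cefuroxime, colistin, vancomycin

Oxacillin: 1 μg/mL is ≤ 1 μg/mL ⇒ S
Cefepime: 15 mm is ≥ 15 mm → S
Aztreonam: 0.5 μg/mL is in 0.5–1 μg/mL — intermediate
Piperacillin-tazobactam: 8 mm is ≤ 8 mm → resistant
Cefuroxime (0.03 μg/mL) ≤ 0.25 μg/mL — susceptible
Colistin: 27 mm is ≥ 26 mm → S
Nitrofurantoin (9 mm) ≤ 13 mm → Resistant
Vancomycin 0.12 μg/mL: ≤ 1 μg/mL ⇒ susceptible
Ceftazidime 22 mm: ≤ 22 mm — resistant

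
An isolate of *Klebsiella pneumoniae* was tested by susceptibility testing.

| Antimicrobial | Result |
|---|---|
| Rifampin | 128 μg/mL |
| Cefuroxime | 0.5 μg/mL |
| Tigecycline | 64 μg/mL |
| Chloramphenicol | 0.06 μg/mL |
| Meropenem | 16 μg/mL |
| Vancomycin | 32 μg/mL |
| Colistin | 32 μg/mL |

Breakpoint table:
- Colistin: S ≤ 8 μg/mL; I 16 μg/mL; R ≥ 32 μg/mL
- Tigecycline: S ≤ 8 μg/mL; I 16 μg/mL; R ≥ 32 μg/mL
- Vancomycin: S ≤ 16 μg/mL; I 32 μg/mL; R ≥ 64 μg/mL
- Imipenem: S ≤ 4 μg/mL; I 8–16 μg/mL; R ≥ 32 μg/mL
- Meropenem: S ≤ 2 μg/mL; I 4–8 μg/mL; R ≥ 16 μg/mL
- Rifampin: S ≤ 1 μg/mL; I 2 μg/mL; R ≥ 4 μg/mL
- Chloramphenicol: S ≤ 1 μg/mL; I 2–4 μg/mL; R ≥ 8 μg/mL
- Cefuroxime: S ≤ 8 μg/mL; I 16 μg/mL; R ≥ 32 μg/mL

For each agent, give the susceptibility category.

Rifampin (128 μg/mL) ≥ 4 μg/mL → Resistant
Cefuroxime: 0.5 μg/mL is ≤ 8 μg/mL → Susceptible
Tigecycline 64 μg/mL: ≥ 32 μg/mL — Resistant
Chloramphenicol 0.06 μg/mL: ≤ 1 μg/mL ⇒ Susceptible
Meropenem 16 μg/mL: ≥ 16 μg/mL → resistant
Vancomycin: 32 μg/mL is = 32 μg/mL ⇒ intermediate
Colistin (32 μg/mL) ≥ 32 μg/mL — R

R, S, R, S, R, I, R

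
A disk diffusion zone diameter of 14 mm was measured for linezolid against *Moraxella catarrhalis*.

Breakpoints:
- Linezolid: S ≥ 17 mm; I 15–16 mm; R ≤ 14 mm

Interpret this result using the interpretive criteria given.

Resistant

Linezolid: 14 mm is ≤ 14 mm — resistant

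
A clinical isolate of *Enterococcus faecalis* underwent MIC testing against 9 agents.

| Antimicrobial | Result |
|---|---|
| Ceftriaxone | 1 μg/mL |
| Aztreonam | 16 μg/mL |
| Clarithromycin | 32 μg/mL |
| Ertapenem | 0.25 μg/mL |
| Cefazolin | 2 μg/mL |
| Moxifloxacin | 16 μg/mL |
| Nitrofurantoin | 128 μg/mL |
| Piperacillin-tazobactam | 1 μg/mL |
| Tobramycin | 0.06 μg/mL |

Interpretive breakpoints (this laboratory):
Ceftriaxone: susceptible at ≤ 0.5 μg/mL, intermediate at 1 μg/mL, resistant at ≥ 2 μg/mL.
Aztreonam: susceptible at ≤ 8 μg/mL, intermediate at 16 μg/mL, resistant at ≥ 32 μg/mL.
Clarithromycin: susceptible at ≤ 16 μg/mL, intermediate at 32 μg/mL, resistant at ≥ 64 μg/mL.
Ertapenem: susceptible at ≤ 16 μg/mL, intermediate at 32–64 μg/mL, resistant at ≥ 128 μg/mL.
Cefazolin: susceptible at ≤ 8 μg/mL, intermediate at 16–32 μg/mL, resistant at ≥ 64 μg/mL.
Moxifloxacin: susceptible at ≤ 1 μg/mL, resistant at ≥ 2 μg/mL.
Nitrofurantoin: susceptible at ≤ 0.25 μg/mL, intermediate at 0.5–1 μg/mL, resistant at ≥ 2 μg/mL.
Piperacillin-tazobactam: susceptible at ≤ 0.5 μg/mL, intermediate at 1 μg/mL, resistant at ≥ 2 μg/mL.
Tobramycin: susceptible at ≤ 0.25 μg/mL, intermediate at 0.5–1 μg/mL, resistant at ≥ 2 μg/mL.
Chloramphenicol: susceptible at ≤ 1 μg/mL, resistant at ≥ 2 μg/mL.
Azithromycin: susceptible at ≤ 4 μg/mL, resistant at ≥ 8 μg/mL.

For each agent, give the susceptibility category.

Ceftriaxone 1 μg/mL: = 1 μg/mL → Intermediate
Aztreonam (16 μg/mL) = 16 μg/mL → I
Clarithromycin 32 μg/mL: = 32 μg/mL ⇒ I
Ertapenem: 0.25 μg/mL is ≤ 16 μg/mL ⇒ Susceptible
Cefazolin: 2 μg/mL is ≤ 8 μg/mL — susceptible
Moxifloxacin 16 μg/mL: ≥ 2 μg/mL ⇒ Resistant
Nitrofurantoin (128 μg/mL) ≥ 2 μg/mL → R
Piperacillin-tazobactam (1 μg/mL) = 1 μg/mL — Intermediate
Tobramycin (0.06 μg/mL) ≤ 0.25 μg/mL — Susceptible

I, I, I, S, S, R, R, I, S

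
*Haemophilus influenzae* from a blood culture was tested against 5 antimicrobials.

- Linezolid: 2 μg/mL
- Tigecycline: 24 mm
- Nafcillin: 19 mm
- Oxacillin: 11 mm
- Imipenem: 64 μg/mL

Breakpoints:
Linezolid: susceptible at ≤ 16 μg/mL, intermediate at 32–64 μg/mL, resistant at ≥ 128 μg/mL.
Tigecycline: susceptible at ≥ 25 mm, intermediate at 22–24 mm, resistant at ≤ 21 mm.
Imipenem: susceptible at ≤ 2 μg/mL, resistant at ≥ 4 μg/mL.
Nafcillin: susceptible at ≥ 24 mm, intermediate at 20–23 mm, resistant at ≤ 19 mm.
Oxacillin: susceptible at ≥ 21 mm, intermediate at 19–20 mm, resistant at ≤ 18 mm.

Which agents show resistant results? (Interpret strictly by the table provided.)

nafcillin, oxacillin, imipenem

Linezolid 2 μg/mL: ≤ 16 μg/mL ⇒ S
Tigecycline 24 mm: in 22–24 mm — I
Nafcillin (19 mm) ≤ 19 mm — Resistant
Oxacillin: 11 mm is ≤ 18 mm — resistant
Imipenem 64 μg/mL: ≥ 4 μg/mL — Resistant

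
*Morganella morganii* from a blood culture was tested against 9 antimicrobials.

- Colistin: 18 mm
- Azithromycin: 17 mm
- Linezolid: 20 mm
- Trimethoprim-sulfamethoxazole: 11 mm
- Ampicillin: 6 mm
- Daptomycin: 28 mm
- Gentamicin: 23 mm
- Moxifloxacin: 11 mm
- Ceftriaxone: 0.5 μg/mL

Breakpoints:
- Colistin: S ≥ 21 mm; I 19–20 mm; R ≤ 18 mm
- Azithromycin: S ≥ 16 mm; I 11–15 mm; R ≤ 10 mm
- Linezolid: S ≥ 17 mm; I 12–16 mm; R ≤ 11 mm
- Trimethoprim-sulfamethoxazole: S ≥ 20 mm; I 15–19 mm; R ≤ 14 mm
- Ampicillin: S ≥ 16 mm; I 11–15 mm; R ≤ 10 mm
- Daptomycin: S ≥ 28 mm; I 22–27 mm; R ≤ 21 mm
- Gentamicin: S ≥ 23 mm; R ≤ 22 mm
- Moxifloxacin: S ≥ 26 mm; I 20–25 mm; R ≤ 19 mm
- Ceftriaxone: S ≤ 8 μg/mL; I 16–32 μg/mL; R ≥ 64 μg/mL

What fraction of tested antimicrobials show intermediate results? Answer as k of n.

0 of 9

Colistin 18 mm: ≤ 18 mm ⇒ resistant
Azithromycin (17 mm) ≥ 16 mm → S
Linezolid: 20 mm is ≥ 17 mm → susceptible
Trimethoprim-sulfamethoxazole: 11 mm is ≤ 14 mm → R
Ampicillin (6 mm) ≤ 10 mm → resistant
Daptomycin: 28 mm is ≥ 28 mm → Susceptible
Gentamicin (23 mm) ≥ 23 mm → S
Moxifloxacin: 11 mm is ≤ 19 mm — R
Ceftriaxone 0.5 μg/mL: ≤ 8 μg/mL — Susceptible
Intermediate: 0/9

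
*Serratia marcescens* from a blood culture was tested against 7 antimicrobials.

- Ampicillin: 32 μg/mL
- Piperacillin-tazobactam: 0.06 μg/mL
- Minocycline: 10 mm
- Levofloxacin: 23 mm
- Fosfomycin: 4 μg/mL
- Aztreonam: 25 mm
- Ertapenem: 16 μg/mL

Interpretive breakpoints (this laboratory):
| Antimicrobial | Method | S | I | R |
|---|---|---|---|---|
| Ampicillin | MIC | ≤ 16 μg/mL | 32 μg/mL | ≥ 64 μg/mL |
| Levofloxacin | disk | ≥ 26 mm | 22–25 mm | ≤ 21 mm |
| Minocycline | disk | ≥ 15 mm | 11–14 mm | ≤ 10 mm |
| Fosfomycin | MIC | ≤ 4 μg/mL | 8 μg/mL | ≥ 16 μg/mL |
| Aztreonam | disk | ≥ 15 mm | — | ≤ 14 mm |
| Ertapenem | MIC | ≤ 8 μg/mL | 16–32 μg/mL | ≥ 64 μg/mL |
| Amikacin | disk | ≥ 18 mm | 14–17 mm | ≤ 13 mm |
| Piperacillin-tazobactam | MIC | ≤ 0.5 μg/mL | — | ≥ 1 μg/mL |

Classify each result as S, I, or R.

Ampicillin: 32 μg/mL is = 32 μg/mL → Intermediate
Piperacillin-tazobactam (0.06 μg/mL) ≤ 0.5 μg/mL → S
Minocycline 10 mm: ≤ 10 mm ⇒ Resistant
Levofloxacin 23 mm: in 22–25 mm → I
Fosfomycin 4 μg/mL: ≤ 4 μg/mL → susceptible
Aztreonam (25 mm) ≥ 15 mm → Susceptible
Ertapenem 16 μg/mL: in 16–32 μg/mL → I

I, S, R, I, S, S, I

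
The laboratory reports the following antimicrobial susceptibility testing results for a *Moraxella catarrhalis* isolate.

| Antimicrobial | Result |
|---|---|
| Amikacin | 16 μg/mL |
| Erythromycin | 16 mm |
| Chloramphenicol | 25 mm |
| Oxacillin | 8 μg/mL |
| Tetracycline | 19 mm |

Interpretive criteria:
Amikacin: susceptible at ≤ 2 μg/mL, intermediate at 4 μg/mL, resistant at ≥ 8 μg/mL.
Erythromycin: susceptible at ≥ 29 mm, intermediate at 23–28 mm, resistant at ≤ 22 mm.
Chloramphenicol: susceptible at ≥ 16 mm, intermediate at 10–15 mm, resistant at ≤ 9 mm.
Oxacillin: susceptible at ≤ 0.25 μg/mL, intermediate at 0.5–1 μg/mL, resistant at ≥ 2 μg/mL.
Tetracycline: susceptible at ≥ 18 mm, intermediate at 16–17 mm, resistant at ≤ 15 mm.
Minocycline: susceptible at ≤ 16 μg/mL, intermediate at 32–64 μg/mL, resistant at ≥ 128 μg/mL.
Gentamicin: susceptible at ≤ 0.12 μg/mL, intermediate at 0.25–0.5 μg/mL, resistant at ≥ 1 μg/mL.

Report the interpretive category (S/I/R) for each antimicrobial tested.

Amikacin 16 μg/mL: ≥ 8 μg/mL → R
Erythromycin (16 mm) ≤ 22 mm — resistant
Chloramphenicol 25 mm: ≥ 16 mm → S
Oxacillin (8 μg/mL) ≥ 2 μg/mL → Resistant
Tetracycline: 19 mm is ≥ 18 mm — Susceptible

R, R, S, R, S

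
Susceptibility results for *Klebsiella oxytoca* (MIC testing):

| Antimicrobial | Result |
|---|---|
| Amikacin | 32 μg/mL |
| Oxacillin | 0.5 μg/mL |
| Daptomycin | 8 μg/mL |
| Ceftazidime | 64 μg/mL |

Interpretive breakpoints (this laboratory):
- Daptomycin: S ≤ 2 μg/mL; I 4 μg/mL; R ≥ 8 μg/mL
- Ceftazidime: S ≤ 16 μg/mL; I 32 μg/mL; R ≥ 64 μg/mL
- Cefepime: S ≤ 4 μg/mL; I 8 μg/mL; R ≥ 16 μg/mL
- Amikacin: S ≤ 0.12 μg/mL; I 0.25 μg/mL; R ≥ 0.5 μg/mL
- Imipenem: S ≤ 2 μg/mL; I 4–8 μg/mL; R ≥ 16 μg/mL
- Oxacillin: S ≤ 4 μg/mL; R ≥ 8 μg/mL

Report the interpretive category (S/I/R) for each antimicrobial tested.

R, S, R, R

Amikacin: 32 μg/mL is ≥ 0.5 μg/mL ⇒ R
Oxacillin: 0.5 μg/mL is ≤ 4 μg/mL → S
Daptomycin: 8 μg/mL is ≥ 8 μg/mL → R
Ceftazidime: 64 μg/mL is ≥ 64 μg/mL ⇒ Resistant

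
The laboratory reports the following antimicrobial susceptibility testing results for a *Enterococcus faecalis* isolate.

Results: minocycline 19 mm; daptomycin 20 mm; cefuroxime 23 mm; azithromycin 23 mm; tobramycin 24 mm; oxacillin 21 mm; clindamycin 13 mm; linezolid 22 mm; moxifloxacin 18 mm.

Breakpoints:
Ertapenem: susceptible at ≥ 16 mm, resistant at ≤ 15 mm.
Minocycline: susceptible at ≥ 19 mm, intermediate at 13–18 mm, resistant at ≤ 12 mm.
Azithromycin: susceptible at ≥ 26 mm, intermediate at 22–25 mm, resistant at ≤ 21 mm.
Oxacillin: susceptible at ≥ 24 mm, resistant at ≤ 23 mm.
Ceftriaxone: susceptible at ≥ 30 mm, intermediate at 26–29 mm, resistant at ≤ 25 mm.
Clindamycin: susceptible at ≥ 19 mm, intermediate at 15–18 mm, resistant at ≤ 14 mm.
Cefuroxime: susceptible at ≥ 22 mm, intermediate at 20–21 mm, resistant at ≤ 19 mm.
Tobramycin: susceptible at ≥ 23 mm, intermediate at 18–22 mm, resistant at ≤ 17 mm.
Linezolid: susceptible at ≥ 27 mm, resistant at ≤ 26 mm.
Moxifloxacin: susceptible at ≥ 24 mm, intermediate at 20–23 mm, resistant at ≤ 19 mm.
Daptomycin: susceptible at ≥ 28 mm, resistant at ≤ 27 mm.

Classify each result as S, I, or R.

Minocycline: 19 mm is ≥ 19 mm — S
Daptomycin (20 mm) ≤ 27 mm ⇒ resistant
Cefuroxime: 23 mm is ≥ 22 mm → Susceptible
Azithromycin 23 mm: in 22–25 mm — Intermediate
Tobramycin 24 mm: ≥ 23 mm ⇒ susceptible
Oxacillin 21 mm: ≤ 23 mm → Resistant
Clindamycin: 13 mm is ≤ 14 mm — R
Linezolid 22 mm: ≤ 26 mm ⇒ Resistant
Moxifloxacin (18 mm) ≤ 19 mm ⇒ resistant

S, R, S, I, S, R, R, R, R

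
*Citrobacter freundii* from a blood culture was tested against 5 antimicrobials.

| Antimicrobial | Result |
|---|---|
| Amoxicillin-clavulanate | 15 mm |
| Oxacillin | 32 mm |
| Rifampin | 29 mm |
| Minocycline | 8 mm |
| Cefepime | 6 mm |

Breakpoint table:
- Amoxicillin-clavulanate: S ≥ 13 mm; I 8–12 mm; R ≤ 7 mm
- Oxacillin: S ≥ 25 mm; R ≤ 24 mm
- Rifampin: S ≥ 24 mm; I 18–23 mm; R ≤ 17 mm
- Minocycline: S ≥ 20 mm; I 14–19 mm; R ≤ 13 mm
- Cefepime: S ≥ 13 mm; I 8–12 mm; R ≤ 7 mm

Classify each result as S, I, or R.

S, S, S, R, R

Amoxicillin-clavulanate (15 mm) ≥ 13 mm → S
Oxacillin (32 mm) ≥ 25 mm → Susceptible
Rifampin: 29 mm is ≥ 24 mm → S
Minocycline: 8 mm is ≤ 13 mm ⇒ resistant
Cefepime (6 mm) ≤ 7 mm — resistant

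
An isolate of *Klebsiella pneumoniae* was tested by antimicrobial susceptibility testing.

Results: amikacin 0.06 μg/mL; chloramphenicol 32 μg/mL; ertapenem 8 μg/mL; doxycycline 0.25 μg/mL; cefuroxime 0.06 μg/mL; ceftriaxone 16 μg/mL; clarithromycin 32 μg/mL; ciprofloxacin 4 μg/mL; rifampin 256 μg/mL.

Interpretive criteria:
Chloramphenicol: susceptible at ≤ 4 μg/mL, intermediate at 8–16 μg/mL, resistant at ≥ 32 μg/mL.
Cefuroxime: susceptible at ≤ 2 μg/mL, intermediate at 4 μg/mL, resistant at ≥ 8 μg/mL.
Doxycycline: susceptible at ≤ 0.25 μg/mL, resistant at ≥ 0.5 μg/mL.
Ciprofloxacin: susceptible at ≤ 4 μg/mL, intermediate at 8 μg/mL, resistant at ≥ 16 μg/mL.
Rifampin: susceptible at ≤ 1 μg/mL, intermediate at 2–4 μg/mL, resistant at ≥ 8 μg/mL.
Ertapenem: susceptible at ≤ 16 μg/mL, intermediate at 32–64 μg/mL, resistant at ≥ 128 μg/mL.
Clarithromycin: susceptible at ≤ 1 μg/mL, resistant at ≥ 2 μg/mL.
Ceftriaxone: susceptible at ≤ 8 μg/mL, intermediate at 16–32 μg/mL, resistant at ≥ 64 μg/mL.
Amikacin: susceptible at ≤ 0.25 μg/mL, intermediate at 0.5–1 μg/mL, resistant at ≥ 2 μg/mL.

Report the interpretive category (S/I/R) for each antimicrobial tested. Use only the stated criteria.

Amikacin: 0.06 μg/mL is ≤ 0.25 μg/mL — susceptible
Chloramphenicol 32 μg/mL: ≥ 32 μg/mL — R
Ertapenem 8 μg/mL: ≤ 16 μg/mL — S
Doxycycline (0.25 μg/mL) ≤ 0.25 μg/mL ⇒ susceptible
Cefuroxime: 0.06 μg/mL is ≤ 2 μg/mL — susceptible
Ceftriaxone (16 μg/mL) in 16–32 μg/mL → Intermediate
Clarithromycin (32 μg/mL) ≥ 2 μg/mL — resistant
Ciprofloxacin: 4 μg/mL is ≤ 4 μg/mL — susceptible
Rifampin (256 μg/mL) ≥ 8 μg/mL → Resistant

S, R, S, S, S, I, R, S, R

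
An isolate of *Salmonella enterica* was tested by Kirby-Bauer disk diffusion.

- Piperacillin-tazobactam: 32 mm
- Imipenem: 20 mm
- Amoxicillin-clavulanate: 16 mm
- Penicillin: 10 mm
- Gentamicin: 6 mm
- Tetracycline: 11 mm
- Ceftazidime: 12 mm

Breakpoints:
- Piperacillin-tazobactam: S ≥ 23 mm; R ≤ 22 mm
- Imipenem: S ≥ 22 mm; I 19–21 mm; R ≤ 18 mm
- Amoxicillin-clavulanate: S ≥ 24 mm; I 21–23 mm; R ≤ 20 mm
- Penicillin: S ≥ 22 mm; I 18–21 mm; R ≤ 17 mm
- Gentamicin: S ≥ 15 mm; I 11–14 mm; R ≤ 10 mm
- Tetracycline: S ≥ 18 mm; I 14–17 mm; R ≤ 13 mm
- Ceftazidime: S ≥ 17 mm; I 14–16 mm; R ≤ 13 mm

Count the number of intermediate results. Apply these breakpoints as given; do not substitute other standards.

Piperacillin-tazobactam 32 mm: ≥ 23 mm — susceptible
Imipenem: 20 mm is in 19–21 mm — intermediate
Amoxicillin-clavulanate 16 mm: ≤ 20 mm — R
Penicillin (10 mm) ≤ 17 mm → resistant
Gentamicin 6 mm: ≤ 10 mm — Resistant
Tetracycline: 11 mm is ≤ 13 mm → resistant
Ceftazidime (12 mm) ≤ 13 mm — Resistant
Intermediate: 1

1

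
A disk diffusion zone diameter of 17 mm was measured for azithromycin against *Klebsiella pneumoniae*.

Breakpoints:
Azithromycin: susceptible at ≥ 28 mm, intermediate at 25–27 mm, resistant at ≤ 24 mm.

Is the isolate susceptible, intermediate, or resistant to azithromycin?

Azithromycin (17 mm) ≤ 24 mm ⇒ resistant

Resistant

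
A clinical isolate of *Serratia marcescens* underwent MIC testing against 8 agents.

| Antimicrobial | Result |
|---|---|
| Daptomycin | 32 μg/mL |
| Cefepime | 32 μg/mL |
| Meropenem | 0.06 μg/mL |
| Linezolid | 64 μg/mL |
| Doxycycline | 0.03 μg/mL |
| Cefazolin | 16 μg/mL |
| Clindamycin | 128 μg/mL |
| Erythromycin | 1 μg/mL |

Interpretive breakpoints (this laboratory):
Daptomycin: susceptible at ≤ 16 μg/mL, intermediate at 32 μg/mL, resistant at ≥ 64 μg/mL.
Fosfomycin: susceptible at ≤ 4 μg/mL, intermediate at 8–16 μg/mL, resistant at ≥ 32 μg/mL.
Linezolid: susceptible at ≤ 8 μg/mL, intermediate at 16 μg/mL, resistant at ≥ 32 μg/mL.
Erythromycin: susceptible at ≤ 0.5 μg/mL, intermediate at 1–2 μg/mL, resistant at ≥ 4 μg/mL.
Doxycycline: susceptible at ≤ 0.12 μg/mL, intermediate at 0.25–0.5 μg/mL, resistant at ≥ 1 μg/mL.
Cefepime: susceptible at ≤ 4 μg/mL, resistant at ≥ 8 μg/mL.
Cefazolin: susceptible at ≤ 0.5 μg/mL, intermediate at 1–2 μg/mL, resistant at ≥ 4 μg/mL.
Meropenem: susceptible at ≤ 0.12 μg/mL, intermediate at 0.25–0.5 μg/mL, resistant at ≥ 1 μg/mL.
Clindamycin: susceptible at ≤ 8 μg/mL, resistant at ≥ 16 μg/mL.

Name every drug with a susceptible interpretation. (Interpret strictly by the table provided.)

meropenem, doxycycline

Daptomycin: 32 μg/mL is = 32 μg/mL ⇒ Intermediate
Cefepime (32 μg/mL) ≥ 8 μg/mL ⇒ Resistant
Meropenem (0.06 μg/mL) ≤ 0.12 μg/mL — S
Linezolid (64 μg/mL) ≥ 32 μg/mL → R
Doxycycline (0.03 μg/mL) ≤ 0.12 μg/mL ⇒ susceptible
Cefazolin: 16 μg/mL is ≥ 4 μg/mL ⇒ resistant
Clindamycin 128 μg/mL: ≥ 16 μg/mL — resistant
Erythromycin 1 μg/mL: in 1–2 μg/mL — Intermediate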